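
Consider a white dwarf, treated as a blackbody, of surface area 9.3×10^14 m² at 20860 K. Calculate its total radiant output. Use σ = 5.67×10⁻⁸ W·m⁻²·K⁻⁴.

P ≈ 9.98×10^24 W

P = σAT⁴ = 5.67×10⁻⁸ × 9.30×10^14 × (20860)⁴ = 5.67×10⁻⁸ × 9.30×10^14 × 1.89×10^17.
P = 9.98×10^24 W.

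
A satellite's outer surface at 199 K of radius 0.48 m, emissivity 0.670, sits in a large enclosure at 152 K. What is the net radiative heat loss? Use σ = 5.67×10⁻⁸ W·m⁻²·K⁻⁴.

Q ≈ 114 W

A = 4πr² = 4π × (0.48)² = 2.90 m².
Q = εσA(T⁴ − T_s⁴). T⁴ − T_s⁴ = (199)⁴ − (152)⁴ = 1.57×10^9 − 5.34×10^8 = 1.03×10^9 K⁴.
Q = 0.670 × 5.67×10⁻⁸ × 2.90 × 1.03×10^9 = 114 W.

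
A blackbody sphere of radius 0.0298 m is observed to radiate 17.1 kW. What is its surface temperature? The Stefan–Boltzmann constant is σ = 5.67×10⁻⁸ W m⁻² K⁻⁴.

T ≈ 2280 K

A = 4πr² = 4π × (0.0298)² = 0.0112 m².
From P = σAT⁴, T = (P / σA)^(1/4) = (17100 / (5.67×10⁻⁸ × 0.0112))^(1/4).
T = (2.70×10^13)^(1/4) = 2280 K.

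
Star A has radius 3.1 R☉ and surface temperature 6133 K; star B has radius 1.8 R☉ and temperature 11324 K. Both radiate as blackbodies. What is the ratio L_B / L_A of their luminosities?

L = 4πR²σT⁴ ∝ R²T⁴, so L_B/L_A = (1.8/3.1)² × (11324/6133)⁴ = 0.337 × 11.6 = 3.92.

L_B/L_A ≈ 3.92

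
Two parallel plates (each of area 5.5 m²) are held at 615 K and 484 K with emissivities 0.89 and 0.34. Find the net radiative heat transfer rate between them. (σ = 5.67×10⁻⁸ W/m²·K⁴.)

Q ≈ 8970 W

For two large parallel gray plates, q = σ(T₁⁴ − T₂⁴) / (1/ε₁ + 1/ε₂ − 1).
1/ε₁ + 1/ε₂ − 1 = 1/0.89 + 1/0.34 − 1 = 3.065.
T₁⁴ − T₂⁴ = 1.43×10^11 − 5.49×10^10 = 8.82×10^10 K⁴.
q = 5.67×10⁻⁸ × 8.82×10^10 / 3.065 = 1630 W/m².
Q = q·A = 1630 × 5.5 = 8970 W.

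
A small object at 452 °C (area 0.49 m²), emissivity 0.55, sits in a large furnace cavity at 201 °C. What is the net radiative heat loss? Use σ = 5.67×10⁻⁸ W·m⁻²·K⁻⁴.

Convert: 452 °C = 725 K; 201 °C = 474 K.
Q = εσA(T⁴ − T_s⁴). T⁴ − T_s⁴ = (725)⁴ − (474)⁴ = 2.76×10^11 − 5.05×10^10 = 2.26×10^11 K⁴.
Q = 0.55 × 5.67×10⁻⁸ × 0.490 × 2.26×10^11 = 3450 W.

Q ≈ 3450 W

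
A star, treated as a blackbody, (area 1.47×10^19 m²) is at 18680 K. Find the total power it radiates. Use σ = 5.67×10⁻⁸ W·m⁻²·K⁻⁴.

P ≈ 1.01×10^29 W

P = σAT⁴ = 5.67×10⁻⁸ × 1.47×10^19 × (18680)⁴ = 5.67×10⁻⁸ × 1.47×10^19 × 1.22×10^17.
P = 1.01×10^29 W.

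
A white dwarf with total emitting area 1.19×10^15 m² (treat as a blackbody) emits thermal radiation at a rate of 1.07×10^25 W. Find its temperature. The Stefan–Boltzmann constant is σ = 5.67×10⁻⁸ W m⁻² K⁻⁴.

T ≈ 20000 K

From P = σAT⁴, T = (P / σA)^(1/4) = (1.07×10^25 / (5.67×10⁻⁸ × 1.19×10^15))^(1/4).
T = (1.59×10^17)^(1/4) = 20000 K.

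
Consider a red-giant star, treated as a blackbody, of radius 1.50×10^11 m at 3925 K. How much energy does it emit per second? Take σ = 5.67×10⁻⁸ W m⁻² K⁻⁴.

P ≈ 3.80×10^30 W

A = 4πr² = 4π × (1.50×10^11)² = 2.83×10^23 m².
P = σAT⁴ = 5.67×10⁻⁸ × 2.83×10^23 × (3925)⁴ = 5.67×10⁻⁸ × 2.83×10^23 × 2.37×10^14.
P = 3.80×10^30 W.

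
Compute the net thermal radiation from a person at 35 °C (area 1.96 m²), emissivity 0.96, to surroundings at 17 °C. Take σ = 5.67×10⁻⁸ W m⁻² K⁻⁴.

Convert: 35 °C = 308 K; 17 °C = 290 K.
Q = εσA(T⁴ − T_s⁴). T⁴ − T_s⁴ = (308)⁴ − (290)⁴ = 9.00×10^9 − 7.07×10^9 = 1.93×10^9 K⁴.
Q = 0.96 × 5.67×10⁻⁸ × 1.96 × 1.93×10^9 = 206 W.

Q ≈ 206 W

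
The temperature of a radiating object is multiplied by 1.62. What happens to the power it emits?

P ∝ T⁴, so the power scales as (1.62)⁴ = 6.89.

factor ≈ 6.89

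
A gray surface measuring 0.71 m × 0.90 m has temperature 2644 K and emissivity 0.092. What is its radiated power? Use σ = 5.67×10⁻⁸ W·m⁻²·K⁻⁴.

A = 0.71 × 0.90 = 0.639 m².
P = εσAT⁴ = 0.092 × 5.67×10⁻⁸ × 0.639 × (2644)⁴ = 0.092 × 5.67×10⁻⁸ × 0.639 × 4.89×10^13.
P = 1.63×10^5 W.

P ≈ 1.63×10^5 W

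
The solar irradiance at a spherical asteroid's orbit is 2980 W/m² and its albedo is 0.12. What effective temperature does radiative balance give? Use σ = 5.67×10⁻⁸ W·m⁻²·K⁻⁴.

T ≈ 328 K

Power absorbed = (1−a)S·πR²; power emitted = 4πR²σT⁴. Equating and cancelling πR²:
T = ((1−a)S / 4σ)^(1/4) = (2620 / (4 × 5.67×10⁻⁸))^(1/4) = (1.16×10^10)^(1/4).
T = 328 K.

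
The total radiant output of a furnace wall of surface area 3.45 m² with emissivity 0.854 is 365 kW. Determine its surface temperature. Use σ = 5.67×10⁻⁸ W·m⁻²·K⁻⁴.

T ≈ 1220 K

From P = εσAT⁴, T = (P / εσA)^(1/4) = (3.65×10^5 / (0.854 × 5.67×10⁻⁸ × 3.45))^(1/4).
T = (2.18×10^12)^(1/4) = 1220 K.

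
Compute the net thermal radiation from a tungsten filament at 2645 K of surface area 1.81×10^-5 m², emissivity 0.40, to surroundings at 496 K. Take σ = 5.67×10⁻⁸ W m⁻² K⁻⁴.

Q = εσA(T⁴ − T_s⁴). T⁴ − T_s⁴ = (2645)⁴ − (496)⁴ = 4.89×10^13 − 6.05×10^10 = 4.89×10^13 K⁴.
Q = 0.40 × 5.67×10⁻⁸ × 1.81×10^-5 × 4.89×10^13 = 20.1 W.

Q ≈ 20.1 W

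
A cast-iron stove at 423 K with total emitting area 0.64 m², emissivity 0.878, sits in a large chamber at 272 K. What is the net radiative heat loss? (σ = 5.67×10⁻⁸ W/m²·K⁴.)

Q = εσA(T⁴ − T_s⁴). T⁴ − T_s⁴ = (423)⁴ − (272)⁴ = 3.20×10^10 − 5.47×10^9 = 2.65×10^10 K⁴.
Q = 0.878 × 5.67×10⁻⁸ × 0.640 × 2.65×10^10 = 846 W.

Q ≈ 846 W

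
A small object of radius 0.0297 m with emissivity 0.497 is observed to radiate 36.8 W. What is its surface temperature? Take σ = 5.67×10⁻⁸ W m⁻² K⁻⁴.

A = 4πr² = 4π × (0.0297)² = 0.0111 m².
From P = εσAT⁴, T = (P / εσA)^(1/4) = (36.8 / (0.497 × 5.67×10⁻⁸ × 0.0111))^(1/4).
T = (1.18×10^11)^(1/4) = 586 K.

T ≈ 586 K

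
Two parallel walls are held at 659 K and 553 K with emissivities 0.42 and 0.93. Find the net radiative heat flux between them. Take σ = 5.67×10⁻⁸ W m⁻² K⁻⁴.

q ≈ 2190 W/m²

For two large parallel gray plates, q = σ(T₁⁴ − T₂⁴) / (1/ε₁ + 1/ε₂ − 1).
1/ε₁ + 1/ε₂ − 1 = 1/0.42 + 1/0.93 − 1 = 2.456.
T₁⁴ − T₂⁴ = 1.89×10^11 − 9.35×10^10 = 9.51×10^10 K⁴.
q = 5.67×10⁻⁸ × 9.51×10^10 / 2.456 = 2190 W/m².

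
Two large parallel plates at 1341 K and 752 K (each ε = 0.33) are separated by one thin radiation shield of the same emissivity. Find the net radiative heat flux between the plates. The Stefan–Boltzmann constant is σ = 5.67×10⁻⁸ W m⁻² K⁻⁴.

Each of the 2 gaps contributes resistance (2/ε − 1) = 2/0.33 − 1 = 5.061; total = 10.12.
q = σ(T₁⁴ − T₂⁴) / 10.12 = 5.67×10⁻⁸ × 2.91×10^12 / 10.12 = 16300 W/m².

q ≈ 16300 W/m²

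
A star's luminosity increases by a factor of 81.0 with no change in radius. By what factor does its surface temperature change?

P ∝ T⁴ ⇒ T ∝ P^(1/4), so T scales by (81.0)^(1/4) = 3.00.

factor ≈ 3.00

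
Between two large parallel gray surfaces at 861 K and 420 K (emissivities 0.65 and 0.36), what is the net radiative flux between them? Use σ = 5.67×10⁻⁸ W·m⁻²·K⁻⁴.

For two large parallel gray plates, q = σ(T₁⁴ − T₂⁴) / (1/ε₁ + 1/ε₂ − 1).
1/ε₁ + 1/ε₂ − 1 = 1/0.65 + 1/0.36 − 1 = 3.316.
T₁⁴ − T₂⁴ = 5.50×10^11 − 3.11×10^10 = 5.18×10^11 K⁴.
q = 5.67×10⁻⁸ × 5.18×10^11 / 3.316 = 8860 W/m².

q ≈ 8860 W/m²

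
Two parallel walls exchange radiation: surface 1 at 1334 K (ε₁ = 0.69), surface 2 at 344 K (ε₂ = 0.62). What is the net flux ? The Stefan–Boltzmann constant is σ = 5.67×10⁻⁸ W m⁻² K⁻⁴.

q ≈ 86700 W/m²

For two large parallel gray plates, q = σ(T₁⁴ − T₂⁴) / (1/ε₁ + 1/ε₂ − 1).
1/ε₁ + 1/ε₂ − 1 = 1/0.69 + 1/0.62 − 1 = 2.062.
T₁⁴ − T₂⁴ = 3.17×10^12 − 1.40×10^10 = 3.15×10^12 K⁴.
q = 5.67×10⁻⁸ × 3.15×10^12 / 2.062 = 86700 W/m².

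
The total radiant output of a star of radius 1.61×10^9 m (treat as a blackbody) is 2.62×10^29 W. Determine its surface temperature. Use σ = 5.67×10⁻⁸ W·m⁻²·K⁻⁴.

T ≈ 19400 K

A = 4πr² = 4π × (1.61×10^9)² = 3.26×10^19 m².
From P = σAT⁴, T = (P / σA)^(1/4) = (2.62×10^29 / (5.67×10⁻⁸ × 3.26×10^19))^(1/4).
T = (1.42×10^17)^(1/4) = 19400 K.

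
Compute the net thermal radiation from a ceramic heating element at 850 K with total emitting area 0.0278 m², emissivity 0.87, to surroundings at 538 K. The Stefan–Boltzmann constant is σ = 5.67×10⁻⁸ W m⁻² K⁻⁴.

Q = εσA(T⁴ − T_s⁴). T⁴ − T_s⁴ = (850)⁴ − (538)⁴ = 5.22×10^11 − 8.38×10^10 = 4.38×10^11 K⁴.
Q = 0.87 × 5.67×10⁻⁸ × 0.0278 × 4.38×10^11 = 601 W.

Q ≈ 601 W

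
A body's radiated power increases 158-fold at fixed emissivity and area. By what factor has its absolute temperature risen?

P ∝ T⁴ ⇒ T ∝ P^(1/4), so T scales by (158)^(1/4) = 3.55.

factor ≈ 3.55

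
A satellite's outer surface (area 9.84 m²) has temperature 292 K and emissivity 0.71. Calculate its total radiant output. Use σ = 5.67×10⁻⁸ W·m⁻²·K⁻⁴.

P ≈ 2880 W

P = εσAT⁴ = 0.71 × 5.67×10⁻⁸ × 9.84 × (292)⁴ = 0.71 × 5.67×10⁻⁸ × 9.84 × 7.27×10^9.
P = 2880 W.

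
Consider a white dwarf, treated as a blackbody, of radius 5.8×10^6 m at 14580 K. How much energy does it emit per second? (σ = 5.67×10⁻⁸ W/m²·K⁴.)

P ≈ 1.08×10^24 W

A = 4πr² = 4π × (5.8×10^6)² = 4.23×10^14 m².
P = σAT⁴ = 5.67×10⁻⁸ × 4.23×10^14 × (14580)⁴ = 5.67×10⁻⁸ × 4.23×10^14 × 4.52×10^16.
P = 1.08×10^24 W.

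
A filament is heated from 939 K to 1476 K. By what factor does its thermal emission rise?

ratio ≈ 6.10

P ∝ T⁴, so the ratio is (1476/939)⁴ = (1.572)⁴ = 6.10.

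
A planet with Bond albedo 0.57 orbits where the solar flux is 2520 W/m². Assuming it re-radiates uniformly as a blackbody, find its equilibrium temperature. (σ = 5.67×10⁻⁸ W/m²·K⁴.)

Power absorbed = (1−a)S·πR²; power emitted = 4πR²σT⁴. Equating and cancelling πR²:
T = ((1−a)S / 4σ)^(1/4) = (1080 / (4 × 5.67×10⁻⁸))^(1/4) = (4.78×10^9)^(1/4).
T = 263 K.

T ≈ 263 K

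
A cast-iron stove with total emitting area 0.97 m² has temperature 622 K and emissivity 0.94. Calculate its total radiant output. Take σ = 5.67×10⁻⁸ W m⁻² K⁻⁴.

P ≈ 7740 W

P = εσAT⁴ = 0.94 × 5.67×10⁻⁸ × 0.970 × (622)⁴ = 0.94 × 5.67×10⁻⁸ × 0.970 × 1.50×10^11.
P = 7740 W.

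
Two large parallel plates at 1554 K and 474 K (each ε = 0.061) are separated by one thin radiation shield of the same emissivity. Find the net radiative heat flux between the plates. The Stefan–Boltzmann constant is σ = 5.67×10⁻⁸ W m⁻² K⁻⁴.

Each of the 2 gaps contributes resistance (2/ε − 1) = 2/0.061 − 1 = 31.79; total = 63.57.
q = σ(T₁⁴ − T₂⁴) / 63.57 = 5.67×10⁻⁸ × 5.78×10^12 / 63.57 = 5160 W/m².

q ≈ 5160 W/m²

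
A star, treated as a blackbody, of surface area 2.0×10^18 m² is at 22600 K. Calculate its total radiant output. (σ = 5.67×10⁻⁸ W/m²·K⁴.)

P ≈ 2.96×10^28 W

P = σAT⁴ = 5.67×10⁻⁸ × 2.00×10^18 × (22600)⁴ = 5.67×10⁻⁸ × 2.00×10^18 × 2.61×10^17.
P = 2.96×10^28 W.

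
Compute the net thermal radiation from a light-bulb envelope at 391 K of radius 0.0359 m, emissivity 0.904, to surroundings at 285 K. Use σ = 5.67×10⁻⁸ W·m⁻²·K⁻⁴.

Q ≈ 13.9 W

A = 4πr² = 4π × (0.0359)² = 0.0162 m².
Q = εσA(T⁴ − T_s⁴). T⁴ − T_s⁴ = (391)⁴ − (285)⁴ = 2.34×10^10 − 6.60×10^9 = 1.68×10^10 K⁴.
Q = 0.904 × 5.67×10⁻⁸ × 0.0162 × 1.68×10^10 = 13.9 W.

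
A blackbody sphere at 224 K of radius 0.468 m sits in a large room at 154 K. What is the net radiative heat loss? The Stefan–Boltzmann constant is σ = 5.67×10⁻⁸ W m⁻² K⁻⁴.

A = 4πr² = 4π × (0.468)² = 2.75 m².
Q = σA(T⁴ − T_s⁴). T⁴ − T_s⁴ = (224)⁴ − (154)⁴ = 2.52×10^9 − 5.62×10^8 = 1.96×10^9 K⁴.
Q = 5.67×10⁻⁸ × 2.75 × 1.96×10^9 = 305 W.

Q ≈ 305 W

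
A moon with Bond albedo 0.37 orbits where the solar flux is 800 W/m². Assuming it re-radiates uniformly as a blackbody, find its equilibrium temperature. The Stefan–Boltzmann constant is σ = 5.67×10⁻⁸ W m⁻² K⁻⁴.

T ≈ 217 K

Power absorbed = (1−a)S·πR²; power emitted = 4πR²σT⁴. Equating and cancelling πR²:
T = ((1−a)S / 4σ)^(1/4) = (504 / (4 × 5.67×10⁻⁸))^(1/4) = (2.22×10^9)^(1/4).
T = 217 K.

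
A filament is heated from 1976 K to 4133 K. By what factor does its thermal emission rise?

P ∝ T⁴, so the ratio is (4133/1976)⁴ = (2.092)⁴ = 19.1.

ratio ≈ 19.1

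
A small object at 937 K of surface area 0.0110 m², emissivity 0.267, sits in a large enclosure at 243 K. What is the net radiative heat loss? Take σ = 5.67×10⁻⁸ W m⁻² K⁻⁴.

Q = εσA(T⁴ − T_s⁴). T⁴ − T_s⁴ = (937)⁴ − (243)⁴ = 7.71×10^11 − 3.49×10^9 = 7.67×10^11 K⁴.
Q = 0.267 × 5.67×10⁻⁸ × 0.0110 × 7.67×10^11 = 128 W.

Q ≈ 128 W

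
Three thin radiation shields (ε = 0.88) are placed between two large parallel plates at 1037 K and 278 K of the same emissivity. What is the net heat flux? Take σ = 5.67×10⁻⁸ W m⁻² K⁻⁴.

q ≈ 12800 W/m²

Each of the 4 gaps contributes resistance (2/ε − 1) = 2/0.88 − 1 = 1.273; total = 5.091.
q = σ(T₁⁴ − T₂⁴) / 5.091 = 5.67×10⁻⁸ × 1.15×10^12 / 5.091 = 12800 W/m².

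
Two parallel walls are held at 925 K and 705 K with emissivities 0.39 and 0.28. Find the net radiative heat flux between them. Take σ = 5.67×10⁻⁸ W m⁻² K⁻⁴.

For two large parallel gray plates, q = σ(T₁⁴ − T₂⁴) / (1/ε₁ + 1/ε₂ − 1).
1/ε₁ + 1/ε₂ − 1 = 1/0.39 + 1/0.28 − 1 = 5.136.
T₁⁴ − T₂⁴ = 7.32×10^11 − 2.47×10^11 = 4.85×10^11 K⁴.
q = 5.67×10⁻⁸ × 4.85×10^11 / 5.136 = 5360 W/m².

q ≈ 5360 W/m²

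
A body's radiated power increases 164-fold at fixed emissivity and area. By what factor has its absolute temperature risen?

factor ≈ 3.58

P ∝ T⁴ ⇒ T ∝ P^(1/4), so T scales by (164)^(1/4) = 3.58.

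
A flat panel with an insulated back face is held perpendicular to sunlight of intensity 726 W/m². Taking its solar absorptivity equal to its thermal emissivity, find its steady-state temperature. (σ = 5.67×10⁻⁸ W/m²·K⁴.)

T ≈ 336 K

Absorbed flux αS = emitted flux εσT⁴ (one radiating face); with α = ε, T = (S/σ)^(1/4).
T = (726 / 5.67×10⁻⁸)^(1/4) = (1.28×10^10)^(1/4).
T = 336 K.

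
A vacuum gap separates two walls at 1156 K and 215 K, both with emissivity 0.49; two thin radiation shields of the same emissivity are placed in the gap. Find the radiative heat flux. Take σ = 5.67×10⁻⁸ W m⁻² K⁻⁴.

Each of the 3 gaps contributes resistance (2/ε − 1) = 2/0.49 − 1 = 3.082; total = 9.245.
q = σ(T₁⁴ − T₂⁴) / 9.245 = 5.67×10⁻⁸ × 1.78×10^12 / 9.245 = 10900 W/m².

q ≈ 10900 W/m²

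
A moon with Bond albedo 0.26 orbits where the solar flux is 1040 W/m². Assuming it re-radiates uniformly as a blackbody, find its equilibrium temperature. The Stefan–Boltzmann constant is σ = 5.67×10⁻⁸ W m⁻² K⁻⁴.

T ≈ 241 K

Power absorbed = (1−a)S·πR²; power emitted = 4πR²σT⁴. Equating and cancelling πR²:
T = ((1−a)S / 4σ)^(1/4) = (770 / (4 × 5.67×10⁻⁸))^(1/4) = (3.39×10^9)^(1/4).
T = 241 K.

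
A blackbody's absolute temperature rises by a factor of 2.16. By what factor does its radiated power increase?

factor ≈ 21.8

P ∝ T⁴, so the power scales as (2.16)⁴ = 21.8.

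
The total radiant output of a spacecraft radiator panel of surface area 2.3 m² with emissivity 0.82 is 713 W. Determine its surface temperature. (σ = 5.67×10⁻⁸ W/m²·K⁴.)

T ≈ 286 K

From P = εσAT⁴, T = (P / εσA)^(1/4) = (713 / (0.82 × 5.67×10⁻⁸ × 2.30))^(1/4).
T = (6.67×10^9)^(1/4) = 286 K.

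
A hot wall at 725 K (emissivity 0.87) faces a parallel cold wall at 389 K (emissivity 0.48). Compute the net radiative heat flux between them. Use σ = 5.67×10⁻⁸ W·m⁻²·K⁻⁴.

For two large parallel gray plates, q = σ(T₁⁴ − T₂⁴) / (1/ε₁ + 1/ε₂ − 1).
1/ε₁ + 1/ε₂ − 1 = 1/0.87 + 1/0.48 − 1 = 2.233.
T₁⁴ − T₂⁴ = 2.76×10^11 − 2.29×10^10 = 2.53×10^11 K⁴.
q = 5.67×10⁻⁸ × 2.53×10^11 / 2.233 = 6430 W/m².

q ≈ 6430 W/m²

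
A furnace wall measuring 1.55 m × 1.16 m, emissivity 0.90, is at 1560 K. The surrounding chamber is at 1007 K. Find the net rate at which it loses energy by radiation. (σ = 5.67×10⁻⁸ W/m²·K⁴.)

A = 1.55 × 1.16 = 1.80 m².
Q = εσA(T⁴ − T_s⁴). T⁴ − T_s⁴ = (1560)⁴ − (1007)⁴ = 5.92×10^12 − 1.03×10^12 = 4.89×10^12 K⁴.
Q = 0.90 × 5.67×10⁻⁸ × 1.80 × 4.89×10^12 = 4.49×10^5 W.

Q ≈ 4.49×10^5 W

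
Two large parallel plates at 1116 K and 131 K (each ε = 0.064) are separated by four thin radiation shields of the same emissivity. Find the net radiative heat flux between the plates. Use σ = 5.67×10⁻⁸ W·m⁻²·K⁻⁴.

q ≈ 581 W/m²

Each of the 5 gaps contributes resistance (2/ε − 1) = 2/0.064 − 1 = 30.25; total = 151.2.
q = σ(T₁⁴ − T₂⁴) / 151.2 = 5.67×10⁻⁸ × 1.55×10^12 / 151.2 = 581 W/m².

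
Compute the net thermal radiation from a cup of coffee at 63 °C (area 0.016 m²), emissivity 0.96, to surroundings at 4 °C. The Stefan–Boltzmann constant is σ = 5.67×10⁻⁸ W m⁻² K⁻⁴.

Q ≈ 5.97 W

Convert: 63 °C = 336 K; 4 °C = 277 K.
Q = εσA(T⁴ − T_s⁴). T⁴ − T_s⁴ = (336)⁴ − (277)⁴ = 1.27×10^10 − 5.89×10^9 = 6.86×10^9 K⁴.
Q = 0.96 × 5.67×10⁻⁸ × 0.0160 × 6.86×10^9 = 5.97 W.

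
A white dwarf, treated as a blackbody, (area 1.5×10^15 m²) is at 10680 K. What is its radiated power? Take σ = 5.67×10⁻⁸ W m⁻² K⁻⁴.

P ≈ 1.11×10^24 W

P = σAT⁴ = 5.67×10⁻⁸ × 1.50×10^15 × (10680)⁴ = 5.67×10⁻⁸ × 1.50×10^15 × 1.30×10^16.
P = 1.11×10^24 W.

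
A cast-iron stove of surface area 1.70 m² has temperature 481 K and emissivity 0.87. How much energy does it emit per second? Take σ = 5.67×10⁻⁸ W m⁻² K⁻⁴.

P = εσAT⁴ = 0.87 × 5.67×10⁻⁸ × 1.70 × (481)⁴ = 0.87 × 5.67×10⁻⁸ × 1.70 × 5.35×10^10.
P = 4490 W.

P ≈ 4490 W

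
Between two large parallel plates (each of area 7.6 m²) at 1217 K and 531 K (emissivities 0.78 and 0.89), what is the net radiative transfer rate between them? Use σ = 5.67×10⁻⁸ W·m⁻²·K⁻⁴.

For two large parallel gray plates, q = σ(T₁⁴ − T₂⁴) / (1/ε₁ + 1/ε₂ − 1).
1/ε₁ + 1/ε₂ − 1 = 1/0.78 + 1/0.89 − 1 = 1.406.
T₁⁴ − T₂⁴ = 2.19×10^12 − 7.95×10^10 = 2.11×10^12 K⁴.
q = 5.67×10⁻⁸ × 2.11×10^12 / 1.406 = 85300 W/m².
Q = q·A = 85300 × 7.6 = 6.48×10^5 W.

Q ≈ 6.48×10^5 W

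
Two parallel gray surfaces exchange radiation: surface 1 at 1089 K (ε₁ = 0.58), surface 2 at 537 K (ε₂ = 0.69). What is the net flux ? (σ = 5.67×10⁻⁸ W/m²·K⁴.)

For two large parallel gray plates, q = σ(T₁⁴ − T₂⁴) / (1/ε₁ + 1/ε₂ − 1).
1/ε₁ + 1/ε₂ − 1 = 1/0.58 + 1/0.69 − 1 = 2.173.
T₁⁴ − T₂⁴ = 1.41×10^12 − 8.32×10^10 = 1.32×10^12 K⁴.
q = 5.67×10⁻⁸ × 1.32×10^12 / 2.173 = 34500 W/m².

q ≈ 34500 W/m²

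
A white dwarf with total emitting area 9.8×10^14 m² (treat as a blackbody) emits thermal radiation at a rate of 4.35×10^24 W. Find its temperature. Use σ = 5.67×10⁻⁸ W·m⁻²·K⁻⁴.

T ≈ 16700 K

From P = σAT⁴, T = (P / σA)^(1/4) = (4.35×10^24 / (5.67×10⁻⁸ × 9.80×10^14))^(1/4).
T = (7.83×10^16)^(1/4) = 16700 K.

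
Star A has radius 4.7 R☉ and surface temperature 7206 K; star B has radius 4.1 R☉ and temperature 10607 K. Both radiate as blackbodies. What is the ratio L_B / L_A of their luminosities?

L_B/L_A ≈ 3.57

L = 4πR²σT⁴ ∝ R²T⁴, so L_B/L_A = (4.1/4.7)² × (10607/7206)⁴ = 0.761 × 4.69 = 3.57.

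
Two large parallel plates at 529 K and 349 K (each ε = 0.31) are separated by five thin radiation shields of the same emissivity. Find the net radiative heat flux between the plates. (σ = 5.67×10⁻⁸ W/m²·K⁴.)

Each of the 6 gaps contributes resistance (2/ε − 1) = 2/0.31 − 1 = 5.452; total = 32.71.
q = σ(T₁⁴ − T₂⁴) / 32.71 = 5.67×10⁻⁸ × 6.35×10^10 / 32.71 = 110 W/m².

q ≈ 110 W/m²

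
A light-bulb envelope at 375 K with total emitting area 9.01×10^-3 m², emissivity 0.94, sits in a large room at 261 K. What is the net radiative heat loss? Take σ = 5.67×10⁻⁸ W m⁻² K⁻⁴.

Q = εσA(T⁴ − T_s⁴). T⁴ − T_s⁴ = (375)⁴ − (261)⁴ = 1.98×10^10 − 4.64×10^9 = 1.51×10^10 K⁴.
Q = 0.94 × 5.67×10⁻⁸ × 9.01×10^-3 × 1.51×10^10 = 7.27 W.

Q ≈ 7.27 W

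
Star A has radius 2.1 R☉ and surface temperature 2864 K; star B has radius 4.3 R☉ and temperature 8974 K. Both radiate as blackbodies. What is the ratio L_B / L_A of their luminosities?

L_B/L_A ≈ 404

L = 4πR²σT⁴ ∝ R²T⁴, so L_B/L_A = (4.3/2.1)² × (8974/2864)⁴ = 4.19 × 96.4 = 404.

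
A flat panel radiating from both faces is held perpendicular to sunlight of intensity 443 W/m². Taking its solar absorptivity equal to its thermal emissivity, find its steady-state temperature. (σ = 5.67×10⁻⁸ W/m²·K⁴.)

T ≈ 250 K

Absorbed flux αS = emitted flux 2εσT⁴ per unit area; with α = ε this gives T = (S/2σ)^(1/4).
T = (443 / (2 × 5.67×10⁻⁸))^(1/4) = (3.91×10^9)^(1/4).
T = 250 K.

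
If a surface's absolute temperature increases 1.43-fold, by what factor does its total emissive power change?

factor ≈ 4.18

P ∝ T⁴, so the power scales as (1.43)⁴ = 4.18.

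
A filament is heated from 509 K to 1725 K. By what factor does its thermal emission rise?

ratio ≈ 132

P ∝ T⁴, so the ratio is (1725/509)⁴ = (3.389)⁴ = 132.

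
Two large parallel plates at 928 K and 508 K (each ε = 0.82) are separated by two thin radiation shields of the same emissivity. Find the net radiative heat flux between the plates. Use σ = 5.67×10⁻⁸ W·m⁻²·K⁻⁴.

q ≈ 8870 W/m²

Each of the 3 gaps contributes resistance (2/ε − 1) = 2/0.82 − 1 = 1.439; total = 4.317.
q = σ(T₁⁴ − T₂⁴) / 4.317 = 5.67×10⁻⁸ × 6.75×10^11 / 4.317 = 8870 W/m².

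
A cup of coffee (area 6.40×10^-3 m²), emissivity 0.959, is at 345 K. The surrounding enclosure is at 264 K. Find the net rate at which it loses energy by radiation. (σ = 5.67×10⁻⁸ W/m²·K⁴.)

Q ≈ 3.24 W

Q = εσA(T⁴ − T_s⁴). T⁴ − T_s⁴ = (345)⁴ − (264)⁴ = 1.42×10^10 − 4.86×10^9 = 9.31×10^9 K⁴.
Q = 0.959 × 5.67×10⁻⁸ × 6.40×10^-3 × 9.31×10^9 = 3.24 W.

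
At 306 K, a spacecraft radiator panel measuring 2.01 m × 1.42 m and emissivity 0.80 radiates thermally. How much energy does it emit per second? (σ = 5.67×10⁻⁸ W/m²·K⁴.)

P ≈ 1140 W

A = 2.01 × 1.42 = 2.85 m².
Stefan–Boltzmann: P = εσAT⁴ = 0.80 × 5.67×10⁻⁸ × 2.85 × (306)⁴ = 0.80 × 5.67×10⁻⁸ × 2.85 × 8.77×10^9.
P = 1140 W.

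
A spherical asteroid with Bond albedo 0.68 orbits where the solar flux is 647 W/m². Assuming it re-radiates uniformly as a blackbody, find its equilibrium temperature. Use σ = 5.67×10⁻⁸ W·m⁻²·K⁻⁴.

T ≈ 174 K

Power absorbed = (1−a)S·πR²; power emitted = 4πR²σT⁴. Equating and cancelling πR²:
T = ((1−a)S / 4σ)^(1/4) = (207 / (4 × 5.67×10⁻⁸))^(1/4) = (9.13×10^8)^(1/4).
T = 174 K.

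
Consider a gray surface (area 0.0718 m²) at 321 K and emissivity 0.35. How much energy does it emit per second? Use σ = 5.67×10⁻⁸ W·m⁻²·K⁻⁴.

P ≈ 15.1 W

Stefan–Boltzmann: P = εσAT⁴ = 0.35 × 5.67×10⁻⁸ × 0.0718 × (321)⁴ = 0.35 × 5.67×10⁻⁸ × 0.0718 × 1.06×10^10.
P = 15.1 W.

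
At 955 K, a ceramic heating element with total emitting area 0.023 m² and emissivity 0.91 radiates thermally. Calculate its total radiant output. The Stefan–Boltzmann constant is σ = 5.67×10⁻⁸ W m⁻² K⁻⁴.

P ≈ 987 W

P = εσAT⁴ = 0.91 × 5.67×10⁻⁸ × 0.0230 × (955)⁴ = 0.91 × 5.67×10⁻⁸ × 0.0230 × 8.32×10^11.
P = 987 W.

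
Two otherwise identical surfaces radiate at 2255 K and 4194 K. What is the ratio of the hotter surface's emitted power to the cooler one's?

P ∝ T⁴, so the ratio is (4194/2255)⁴ = (1.860)⁴ = 12.0.

ratio ≈ 12.0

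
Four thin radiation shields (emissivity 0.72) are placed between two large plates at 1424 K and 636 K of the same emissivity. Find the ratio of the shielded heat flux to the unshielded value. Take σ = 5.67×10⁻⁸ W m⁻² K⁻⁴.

ratio ≈ 0.200

With N identical shields there are N+1 = 5 gaps in series, each with the same radiative resistance, so the flux falls to 1/(N+1) of its unshielded value.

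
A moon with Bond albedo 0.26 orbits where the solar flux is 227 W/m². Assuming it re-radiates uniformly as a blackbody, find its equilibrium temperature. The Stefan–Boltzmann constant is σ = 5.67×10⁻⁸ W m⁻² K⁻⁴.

Power absorbed = (1−a)S·πR²; power emitted = 4πR²σT⁴. Equating and cancelling πR²:
T = ((1−a)S / 4σ)^(1/4) = (168 / (4 × 5.67×10⁻⁸))^(1/4) = (7.41×10^8)^(1/4).
T = 165 K.

T ≈ 165 K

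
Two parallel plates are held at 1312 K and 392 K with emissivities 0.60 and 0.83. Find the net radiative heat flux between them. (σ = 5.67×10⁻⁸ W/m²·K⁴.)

q ≈ 89100 W/m²

For two large parallel gray plates, q = σ(T₁⁴ − T₂⁴) / (1/ε₁ + 1/ε₂ − 1).
1/ε₁ + 1/ε₂ − 1 = 1/0.60 + 1/0.83 − 1 = 1.871.
T₁⁴ − T₂⁴ = 2.96×10^12 − 2.36×10^10 = 2.94×10^12 K⁴.
q = 5.67×10⁻⁸ × 2.94×10^12 / 1.871 = 89100 W/m².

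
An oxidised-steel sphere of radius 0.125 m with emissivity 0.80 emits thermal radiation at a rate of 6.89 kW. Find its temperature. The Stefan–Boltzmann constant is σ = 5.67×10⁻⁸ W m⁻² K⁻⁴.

A = 4πr² = 4π × (0.125)² = 0.196 m².
From P = εσAT⁴, T = (P / εσA)^(1/4) = (6890 / (0.80 × 5.67×10⁻⁸ × 0.196))^(1/4).
T = (7.74×10^11)^(1/4) = 938 K.

T ≈ 938 K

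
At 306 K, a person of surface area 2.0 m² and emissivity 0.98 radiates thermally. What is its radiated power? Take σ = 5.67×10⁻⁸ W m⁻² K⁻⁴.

P ≈ 974 W

Stefan–Boltzmann: P = εσAT⁴ = 0.98 × 5.67×10⁻⁸ × 2.00 × (306)⁴ = 0.98 × 5.67×10⁻⁸ × 2.00 × 8.77×10^9.
P = 974 W.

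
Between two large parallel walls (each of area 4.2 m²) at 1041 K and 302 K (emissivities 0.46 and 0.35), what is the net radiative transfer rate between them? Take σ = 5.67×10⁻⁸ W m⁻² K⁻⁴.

Q ≈ 68900 W

For two large parallel gray plates, q = σ(T₁⁴ − T₂⁴) / (1/ε₁ + 1/ε₂ − 1).
1/ε₁ + 1/ε₂ − 1 = 1/0.46 + 1/0.35 − 1 = 4.031.
T₁⁴ − T₂⁴ = 1.17×10^12 − 8.32×10^9 = 1.17×10^12 K⁴.
q = 5.67×10⁻⁸ × 1.17×10^12 / 4.031 = 16400 W/m².
Q = q·A = 16400 × 4.2 = 68900 W.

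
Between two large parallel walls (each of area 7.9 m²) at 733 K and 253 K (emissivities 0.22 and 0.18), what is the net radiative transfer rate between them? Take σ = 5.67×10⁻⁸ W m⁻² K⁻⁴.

For two large parallel gray plates, q = σ(T₁⁴ − T₂⁴) / (1/ε₁ + 1/ε₂ − 1).
1/ε₁ + 1/ε₂ − 1 = 1/0.22 + 1/0.18 − 1 = 9.101.
T₁⁴ − T₂⁴ = 2.89×10^11 − 4.10×10^9 = 2.85×10^11 K⁴.
q = 5.67×10⁻⁸ × 2.85×10^11 / 9.101 = 1770 W/m².
Q = q·A = 1770 × 7.9 = 14000 W.

Q ≈ 14000 W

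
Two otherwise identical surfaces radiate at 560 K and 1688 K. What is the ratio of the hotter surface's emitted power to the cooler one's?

P ∝ T⁴, so the ratio is (1688/560)⁴ = (3.014)⁴ = 82.6.

ratio ≈ 82.6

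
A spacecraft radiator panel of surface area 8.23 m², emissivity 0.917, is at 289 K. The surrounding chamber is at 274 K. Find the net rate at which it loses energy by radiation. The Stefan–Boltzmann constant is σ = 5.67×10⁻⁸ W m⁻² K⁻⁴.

Q ≈ 573 W

Q = εσA(T⁴ − T_s⁴). T⁴ − T_s⁴ = (289)⁴ − (274)⁴ = 6.98×10^9 − 5.64×10^9 = 1.34×10^9 K⁴.
Q = 0.917 × 5.67×10⁻⁸ × 8.23 × 1.34×10^9 = 573 W.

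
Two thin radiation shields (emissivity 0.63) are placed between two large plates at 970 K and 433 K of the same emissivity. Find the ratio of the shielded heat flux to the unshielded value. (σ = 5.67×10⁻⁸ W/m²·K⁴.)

With N identical shields there are N+1 = 3 gaps in series, each with the same radiative resistance, so the flux falls to 1/(N+1) of its unshielded value.

ratio ≈ 0.333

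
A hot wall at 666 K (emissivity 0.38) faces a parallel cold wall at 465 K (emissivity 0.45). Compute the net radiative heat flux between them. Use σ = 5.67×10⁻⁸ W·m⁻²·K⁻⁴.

For two large parallel gray plates, q = σ(T₁⁴ − T₂⁴) / (1/ε₁ + 1/ε₂ − 1).
1/ε₁ + 1/ε₂ − 1 = 1/0.38 + 1/0.45 − 1 = 3.854.
T₁⁴ − T₂⁴ = 1.97×10^11 − 4.68×10^10 = 1.50×10^11 K⁴.
q = 5.67×10⁻⁸ × 1.50×10^11 / 3.854 = 2210 W/m².

q ≈ 2210 W/m²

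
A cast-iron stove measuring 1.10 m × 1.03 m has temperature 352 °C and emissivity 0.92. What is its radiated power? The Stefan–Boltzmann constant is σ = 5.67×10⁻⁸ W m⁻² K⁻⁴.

A = 1.10 × 1.03 = 1.13 m².
352 °C = 625 K.
Stefan–Boltzmann: P = εσAT⁴ = 0.92 × 5.67×10⁻⁸ × 1.13 × (625)⁴ = 0.92 × 5.67×10⁻⁸ × 1.13 × 1.53×10^11.
P = 9020 W.

P ≈ 9020 W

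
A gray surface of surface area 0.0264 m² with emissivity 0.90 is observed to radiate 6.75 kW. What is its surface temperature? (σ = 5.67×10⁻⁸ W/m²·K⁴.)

T ≈ 1500 K

From P = εσAT⁴, T = (P / εσA)^(1/4) = (6750 / (0.90 × 5.67×10⁻⁸ × 0.0264))^(1/4).
T = (5.01×10^12)^(1/4) = 1500 K.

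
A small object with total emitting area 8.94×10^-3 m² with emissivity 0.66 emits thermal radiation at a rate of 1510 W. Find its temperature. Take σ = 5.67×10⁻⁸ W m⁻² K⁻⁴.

T ≈ 1460 K

From P = εσAT⁴, T = (P / εσA)^(1/4) = (1510 / (0.66 × 5.67×10⁻⁸ × 8.94×10^-3))^(1/4).
T = (4.51×10^12)^(1/4) = 1460 K.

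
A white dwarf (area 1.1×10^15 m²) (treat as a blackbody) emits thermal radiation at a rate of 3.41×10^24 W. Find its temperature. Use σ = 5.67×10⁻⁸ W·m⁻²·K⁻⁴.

From P = σAT⁴, T = (P / σA)^(1/4) = (3.41×10^24 / (5.67×10⁻⁸ × 1.10×10^15))^(1/4).
T = (5.47×10^16)^(1/4) = 15300 K.

T ≈ 15300 K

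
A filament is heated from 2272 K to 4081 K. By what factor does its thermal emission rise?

ratio ≈ 10.4

P ∝ T⁴, so the ratio is (4081/2272)⁴ = (1.796)⁴ = 10.4.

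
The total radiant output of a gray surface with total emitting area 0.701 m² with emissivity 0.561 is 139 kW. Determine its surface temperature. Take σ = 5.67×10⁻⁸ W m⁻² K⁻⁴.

T ≈ 1580 K

From P = εσAT⁴, T = (P / εσA)^(1/4) = (1.39×10^5 / (0.561 × 5.67×10⁻⁸ × 0.701))^(1/4).
T = (6.23×10^12)^(1/4) = 1580 K.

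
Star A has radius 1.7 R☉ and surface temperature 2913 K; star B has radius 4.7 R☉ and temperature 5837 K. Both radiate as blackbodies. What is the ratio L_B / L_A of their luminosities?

L = 4πR²σT⁴ ∝ R²T⁴, so L_B/L_A = (4.7/1.7)² × (5837/2913)⁴ = 7.64 × 16.1 = 123.

L_B/L_A ≈ 123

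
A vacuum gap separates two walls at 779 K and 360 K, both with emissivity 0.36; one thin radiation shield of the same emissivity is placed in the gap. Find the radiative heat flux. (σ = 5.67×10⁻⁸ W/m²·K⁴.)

q ≈ 2190 W/m²

Each of the 2 gaps contributes resistance (2/ε − 1) = 2/0.36 − 1 = 4.556; total = 9.111.
q = σ(T₁⁴ − T₂⁴) / 9.111 = 5.67×10⁻⁸ × 3.51×10^11 / 9.111 = 2190 W/m².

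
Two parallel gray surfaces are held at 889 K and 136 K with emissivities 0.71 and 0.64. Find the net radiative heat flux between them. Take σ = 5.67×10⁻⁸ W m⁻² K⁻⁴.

For two large parallel gray plates, q = σ(T₁⁴ − T₂⁴) / (1/ε₁ + 1/ε₂ − 1).
1/ε₁ + 1/ε₂ − 1 = 1/0.71 + 1/0.64 − 1 = 1.971.
T₁⁴ − T₂⁴ = 6.25×10^11 − 3.42×10^8 = 6.24×10^11 K⁴.
q = 5.67×10⁻⁸ × 6.24×10^11 / 1.971 = 18000 W/m².

q ≈ 18000 W/m²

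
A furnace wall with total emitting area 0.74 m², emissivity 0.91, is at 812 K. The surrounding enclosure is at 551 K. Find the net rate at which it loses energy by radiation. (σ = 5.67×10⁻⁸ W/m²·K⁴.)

Q ≈ 13100 W

Q = εσA(T⁴ − T_s⁴). T⁴ − T_s⁴ = (812)⁴ − (551)⁴ = 4.35×10^11 − 9.22×10^10 = 3.43×10^11 K⁴.
Q = 0.91 × 5.67×10⁻⁸ × 0.740 × 3.43×10^11 = 13100 W.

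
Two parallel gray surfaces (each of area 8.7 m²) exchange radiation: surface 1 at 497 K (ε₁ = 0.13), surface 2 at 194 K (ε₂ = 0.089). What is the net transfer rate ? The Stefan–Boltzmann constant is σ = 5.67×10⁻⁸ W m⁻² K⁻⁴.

For two large parallel gray plates, q = σ(T₁⁴ − T₂⁴) / (1/ε₁ + 1/ε₂ − 1).
1/ε₁ + 1/ε₂ − 1 = 1/0.13 + 1/0.089 − 1 = 17.93.
T₁⁴ − T₂⁴ = 6.10×10^10 − 1.42×10^9 = 5.96×10^10 K⁴.
q = 5.67×10⁻⁸ × 5.96×10^10 / 17.93 = 188 W/m².
Q = q·A = 188 × 8.7 = 1640 W.

Q ≈ 1640 W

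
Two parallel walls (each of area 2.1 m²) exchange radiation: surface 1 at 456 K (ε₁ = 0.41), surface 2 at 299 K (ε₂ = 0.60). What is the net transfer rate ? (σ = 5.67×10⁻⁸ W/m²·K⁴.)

Q ≈ 1350 W

For two large parallel gray plates, q = σ(T₁⁴ − T₂⁴) / (1/ε₁ + 1/ε₂ − 1).
1/ε₁ + 1/ε₂ − 1 = 1/0.41 + 1/0.60 − 1 = 3.106.
T₁⁴ − T₂⁴ = 4.32×10^10 − 7.99×10^9 = 3.52×10^10 K⁴.
q = 5.67×10⁻⁸ × 3.52×10^10 / 3.106 = 643 W/m².
Q = q·A = 643 × 2.1 = 1350 W.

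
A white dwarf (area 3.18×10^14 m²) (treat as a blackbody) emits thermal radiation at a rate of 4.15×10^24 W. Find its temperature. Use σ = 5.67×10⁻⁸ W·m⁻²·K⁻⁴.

From P = σAT⁴, T = (P / σA)^(1/4) = (4.15×10^24 / (5.67×10⁻⁸ × 3.18×10^14))^(1/4).
T = (2.30×10^17)^(1/4) = 21900 K.

T ≈ 21900 K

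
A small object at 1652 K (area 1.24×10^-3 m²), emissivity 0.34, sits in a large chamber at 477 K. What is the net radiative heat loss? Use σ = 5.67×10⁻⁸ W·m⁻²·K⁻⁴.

Q = εσA(T⁴ − T_s⁴). T⁴ − T_s⁴ = (1652)⁴ − (477)⁴ = 7.45×10^12 − 5.18×10^10 = 7.40×10^12 K⁴.
Q = 0.34 × 5.67×10⁻⁸ × 1.24×10^-3 × 7.40×10^12 = 177 W.

Q ≈ 177 W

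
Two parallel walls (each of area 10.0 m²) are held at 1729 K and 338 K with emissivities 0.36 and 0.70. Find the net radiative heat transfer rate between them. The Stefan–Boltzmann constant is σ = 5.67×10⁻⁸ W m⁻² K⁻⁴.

Q ≈ 1.58×10^6 W

For two large parallel gray plates, q = σ(T₁⁴ − T₂⁴) / (1/ε₁ + 1/ε₂ − 1).
1/ε₁ + 1/ε₂ − 1 = 1/0.36 + 1/0.70 − 1 = 3.206.
T₁⁴ − T₂⁴ = 8.94×10^12 − 1.31×10^10 = 8.92×10^12 K⁴.
q = 5.67×10⁻⁸ × 8.92×10^12 / 3.206 = 1.58×10^5 W/m².
Q = q·A = 1.58×10^5 × 10.0 = 1.58×10^6 W.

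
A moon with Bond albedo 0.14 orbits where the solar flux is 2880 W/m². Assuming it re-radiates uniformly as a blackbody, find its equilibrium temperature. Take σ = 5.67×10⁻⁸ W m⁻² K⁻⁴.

T ≈ 323 K

Power absorbed = (1−a)S·πR²; power emitted = 4πR²σT⁴. Equating and cancelling πR²:
T = ((1−a)S / 4σ)^(1/4) = (2480 / (4 × 5.67×10⁻⁸))^(1/4) = (1.09×10^10)^(1/4).
T = 323 K.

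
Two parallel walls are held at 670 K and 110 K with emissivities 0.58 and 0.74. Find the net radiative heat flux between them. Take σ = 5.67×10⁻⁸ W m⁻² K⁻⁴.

q ≈ 5500 W/m²

For two large parallel gray plates, q = σ(T₁⁴ − T₂⁴) / (1/ε₁ + 1/ε₂ − 1).
1/ε₁ + 1/ε₂ − 1 = 1/0.58 + 1/0.74 − 1 = 2.075.
T₁⁴ − T₂⁴ = 2.02×10^11 − 1.46×10^8 = 2.01×10^11 K⁴.
q = 5.67×10⁻⁸ × 2.01×10^11 / 2.075 = 5500 W/m².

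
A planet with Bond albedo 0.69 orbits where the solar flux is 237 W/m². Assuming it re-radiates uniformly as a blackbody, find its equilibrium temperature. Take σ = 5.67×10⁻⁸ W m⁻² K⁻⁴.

Power absorbed = (1−a)S·πR²; power emitted = 4πR²σT⁴. Equating and cancelling πR²:
T = ((1−a)S / 4σ)^(1/4) = (73.5 / (4 × 5.67×10⁻⁸))^(1/4) = (3.24×10^8)^(1/4).
T = 134 K.

T ≈ 134 K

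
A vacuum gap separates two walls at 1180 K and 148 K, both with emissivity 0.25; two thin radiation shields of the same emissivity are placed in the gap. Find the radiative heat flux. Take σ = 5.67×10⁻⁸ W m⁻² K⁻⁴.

q ≈ 5230 W/m²

Each of the 3 gaps contributes resistance (2/ε − 1) = 2/0.25 − 1 = 7.000; total = 21.00.
q = σ(T₁⁴ − T₂⁴) / 21.00 = 5.67×10⁻⁸ × 1.94×10^12 / 21.00 = 5230 W/m².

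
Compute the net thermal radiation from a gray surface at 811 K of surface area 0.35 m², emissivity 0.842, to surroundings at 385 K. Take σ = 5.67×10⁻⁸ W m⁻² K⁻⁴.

Q = εσA(T⁴ − T_s⁴). T⁴ − T_s⁴ = (811)⁴ − (385)⁴ = 4.33×10^11 − 2.20×10^10 = 4.11×10^11 K⁴.
Q = 0.842 × 5.67×10⁻⁸ × 0.350 × 4.11×10^11 = 6860 W.

Q ≈ 6860 W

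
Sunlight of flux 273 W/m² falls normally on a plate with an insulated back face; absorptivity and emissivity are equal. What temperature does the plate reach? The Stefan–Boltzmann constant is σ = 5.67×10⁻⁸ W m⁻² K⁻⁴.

T ≈ 263 K

Absorbed flux αS = emitted flux εσT⁴ (one radiating face); with α = ε, T = (S/σ)^(1/4).
T = (273 / 5.67×10⁻⁸)^(1/4) = (4.81×10^9)^(1/4).
T = 263 K.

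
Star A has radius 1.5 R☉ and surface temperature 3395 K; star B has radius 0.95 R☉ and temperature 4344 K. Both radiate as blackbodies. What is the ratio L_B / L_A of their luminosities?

L_B/L_A ≈ 1.08

L = 4πR²σT⁴ ∝ R²T⁴, so L_B/L_A = (0.95/1.5)² × (4344/3395)⁴ = 0.401 × 2.68 = 1.08.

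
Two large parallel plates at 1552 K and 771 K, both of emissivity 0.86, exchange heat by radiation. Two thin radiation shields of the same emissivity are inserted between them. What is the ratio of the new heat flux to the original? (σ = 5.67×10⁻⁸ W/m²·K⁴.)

ratio ≈ 0.333

With N identical shields there are N+1 = 3 gaps in series, each with the same radiative resistance, so the flux falls to 1/(N+1) of its unshielded value.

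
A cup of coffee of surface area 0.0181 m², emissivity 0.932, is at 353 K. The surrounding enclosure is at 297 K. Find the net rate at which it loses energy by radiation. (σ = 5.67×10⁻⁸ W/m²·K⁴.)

Q ≈ 7.41 W

Q = εσA(T⁴ − T_s⁴). T⁴ − T_s⁴ = (353)⁴ − (297)⁴ = 1.55×10^10 − 7.78×10^9 = 7.75×10^9 K⁴.
Q = 0.932 × 5.67×10⁻⁸ × 0.0181 × 7.75×10^9 = 7.41 W.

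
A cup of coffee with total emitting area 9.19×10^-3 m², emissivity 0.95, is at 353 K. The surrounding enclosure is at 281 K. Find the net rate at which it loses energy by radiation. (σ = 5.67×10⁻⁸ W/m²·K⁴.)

Q ≈ 4.60 W

Q = εσA(T⁴ − T_s⁴). T⁴ − T_s⁴ = (353)⁴ − (281)⁴ = 1.55×10^10 − 6.23×10^9 = 9.29×10^9 K⁴.
Q = 0.95 × 5.67×10⁻⁸ × 9.19×10^-3 × 9.29×10^9 = 4.60 W.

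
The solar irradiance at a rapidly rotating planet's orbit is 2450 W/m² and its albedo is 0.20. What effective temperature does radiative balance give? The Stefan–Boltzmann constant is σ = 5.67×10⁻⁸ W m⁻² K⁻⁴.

Power absorbed = (1−a)S·πR²; power emitted = 4πR²σT⁴. Equating and cancelling πR²:
T = ((1−a)S / 4σ)^(1/4) = (1960 / (4 × 5.67×10⁻⁸))^(1/4) = (8.64×10^9)^(1/4).
T = 305 K.

T ≈ 305 K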